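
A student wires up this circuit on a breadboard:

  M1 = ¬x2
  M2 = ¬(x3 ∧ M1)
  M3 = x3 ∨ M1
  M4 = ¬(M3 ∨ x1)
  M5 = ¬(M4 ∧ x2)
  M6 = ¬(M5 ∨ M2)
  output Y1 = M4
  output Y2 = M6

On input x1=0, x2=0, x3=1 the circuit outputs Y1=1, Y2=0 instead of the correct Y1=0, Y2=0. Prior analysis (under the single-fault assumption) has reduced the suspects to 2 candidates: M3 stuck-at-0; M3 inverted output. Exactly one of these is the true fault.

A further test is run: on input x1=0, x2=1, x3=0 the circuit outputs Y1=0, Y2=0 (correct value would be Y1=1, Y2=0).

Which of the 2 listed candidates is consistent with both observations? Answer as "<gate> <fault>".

Evaluate each candidate on input x1=0, x2=1, x3=0:
  M3 stuck-at-0: M1=0, M2=1, M3=0 [stuck-at-0], M4=1, M5=0, M6=0 → Y1=1, Y2=0 — eliminated
  M3 inverted output: M1=0, M2=1, M3=1 [inverted output], M4=0, M5=1, M6=0 → Y1=0, Y2=0 — matches
Only M3 inverted output reproduces the observed Y1=0, Y2=0.

M3 inverted output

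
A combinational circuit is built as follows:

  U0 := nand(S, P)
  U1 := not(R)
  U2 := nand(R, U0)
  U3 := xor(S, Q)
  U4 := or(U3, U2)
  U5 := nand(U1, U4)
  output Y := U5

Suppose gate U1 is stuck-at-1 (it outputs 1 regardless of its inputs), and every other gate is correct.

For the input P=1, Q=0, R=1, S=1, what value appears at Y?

0

Propagate with U1 forced: U0=0, U1=1 [stuck-at-1], U2=1, U3=1, U4=1, U5=0.
So Y = 0. (Without the fault it would be 1.)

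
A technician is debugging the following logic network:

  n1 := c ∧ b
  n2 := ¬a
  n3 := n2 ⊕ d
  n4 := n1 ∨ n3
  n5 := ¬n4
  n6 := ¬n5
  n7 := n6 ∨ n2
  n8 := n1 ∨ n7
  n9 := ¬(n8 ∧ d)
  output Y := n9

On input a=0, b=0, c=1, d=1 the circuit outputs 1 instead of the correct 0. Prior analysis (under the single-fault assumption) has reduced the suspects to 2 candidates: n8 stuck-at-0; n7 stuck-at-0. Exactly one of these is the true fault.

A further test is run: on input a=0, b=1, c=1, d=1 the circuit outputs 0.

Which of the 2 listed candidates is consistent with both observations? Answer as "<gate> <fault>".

Evaluate each candidate on input a=0, b=1, c=1, d=1:
  n8 stuck-at-0: n1=1, n2=1, n3=0, n4=1, n5=0, n6=1, n7=1, n8=0 [stuck-at-0], n9=1 → 1 — eliminated
  n7 stuck-at-0: n1=1, n2=1, n3=0, n4=1, n5=0, n6=1, n7=0 [stuck-at-0], n8=1, n9=0 → 0 — matches
Only n7 stuck-at-0 reproduces the observed 0.

n7 stuck-at-0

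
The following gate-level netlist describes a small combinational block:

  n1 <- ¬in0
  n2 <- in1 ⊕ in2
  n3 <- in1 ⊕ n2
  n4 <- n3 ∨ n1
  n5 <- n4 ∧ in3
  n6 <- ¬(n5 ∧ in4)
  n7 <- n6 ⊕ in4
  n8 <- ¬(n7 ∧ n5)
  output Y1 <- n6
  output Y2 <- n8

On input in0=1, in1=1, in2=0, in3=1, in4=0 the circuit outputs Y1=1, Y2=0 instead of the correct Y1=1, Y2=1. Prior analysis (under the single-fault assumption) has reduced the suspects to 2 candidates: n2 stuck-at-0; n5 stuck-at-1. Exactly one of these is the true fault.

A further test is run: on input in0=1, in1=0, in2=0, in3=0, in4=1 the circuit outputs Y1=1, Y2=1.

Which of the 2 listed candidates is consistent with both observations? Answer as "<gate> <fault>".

Evaluate each candidate on input in0=1, in1=0, in2=0, in3=0, in4=1:
  n2 stuck-at-0: n1=0, n2=0 [stuck-at-0], n3=0, n4=0, n5=0, n6=1, n7=0, n8=1 → Y1=1, Y2=1 — matches
  n5 stuck-at-1: n1=0, n2=0, n3=0, n4=0, n5=1 [stuck-at-1], n6=0, n7=1, n8=0 → Y1=0, Y2=0 — eliminated
Only n2 stuck-at-0 reproduces the observed Y1=1, Y2=1.

n2 stuck-at-0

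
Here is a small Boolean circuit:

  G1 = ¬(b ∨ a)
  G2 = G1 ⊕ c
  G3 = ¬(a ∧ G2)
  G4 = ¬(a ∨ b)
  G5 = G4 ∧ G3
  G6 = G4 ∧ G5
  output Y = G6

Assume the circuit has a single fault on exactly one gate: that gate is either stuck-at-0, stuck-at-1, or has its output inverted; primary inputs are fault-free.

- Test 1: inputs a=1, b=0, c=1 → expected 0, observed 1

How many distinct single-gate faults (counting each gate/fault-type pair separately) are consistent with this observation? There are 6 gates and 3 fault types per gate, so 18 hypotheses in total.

2

Fault-free: G1=0, G2=1, G3=0, G4=0, G5=0, G6=0 → 0. Observed 1.
  G1: none of the 3 fault types match ✗
  G2: none of the 3 fault types match ✗
  G3: none of the 3 fault types match ✗
  G4: none of the 3 fault types match ✗
  G5: none of the 3 fault types match ✗
  G6: stuck-at-1, inverted output ✓; others ✗
Consistent faults: {G6 stuck-at-1, G6 inverted output} — 2 in all.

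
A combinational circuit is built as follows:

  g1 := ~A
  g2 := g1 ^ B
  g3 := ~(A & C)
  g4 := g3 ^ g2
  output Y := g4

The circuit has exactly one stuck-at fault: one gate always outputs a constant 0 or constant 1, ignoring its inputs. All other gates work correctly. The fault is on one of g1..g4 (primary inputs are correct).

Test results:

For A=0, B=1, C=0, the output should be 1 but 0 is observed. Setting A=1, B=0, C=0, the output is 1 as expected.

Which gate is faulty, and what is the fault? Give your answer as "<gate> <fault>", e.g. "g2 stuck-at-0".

g1 stuck-at-0

Fault-free values for test 1 (A=0, B=1, C=0): g1=1, g2=0, g3=1, g4=1, giving Y=1. Observed 0.
Test 1: faults giving observed 0 are {g1 stuck-at-0, g2 stuck-at-1, g3 stuck-at-0, g4 stuck-at-0}.
Test 2 (A=1, B=0, C=0): fault-free g1=0, g2=0, g3=1, g4=1 → 1; observed 1. Eliminates g2 stuck-at-1, g3 stuck-at-0, g4 stuck-at-0.
Only g1 stuck-at-0 is consistent with every test.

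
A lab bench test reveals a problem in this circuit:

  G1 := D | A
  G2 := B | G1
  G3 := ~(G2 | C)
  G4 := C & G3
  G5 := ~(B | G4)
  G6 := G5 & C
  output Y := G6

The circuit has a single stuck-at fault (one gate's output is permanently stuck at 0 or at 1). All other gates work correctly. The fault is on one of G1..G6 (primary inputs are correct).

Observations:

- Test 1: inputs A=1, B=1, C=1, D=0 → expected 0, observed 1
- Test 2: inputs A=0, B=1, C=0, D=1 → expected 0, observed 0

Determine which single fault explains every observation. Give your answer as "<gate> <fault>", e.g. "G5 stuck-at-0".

G5 stuck-at-1

Fault-free values for test 1 (A=1, B=1, C=1, D=0): G1=1, G2=1, G3=0, G4=0, G5=0, G6=0, giving Y=0. Observed 1.
Test 1: faults giving observed 1 are {G5 stuck-at-1, G6 stuck-at-1}.
Test 2 (A=0, B=1, C=0, D=1): fault-free G1=1, G2=1, G3=0, G4=0, G5=0, G6=0 → 0; observed 0. Eliminates G6 stuck-at-1.
Only G5 stuck-at-1 is consistent with every test.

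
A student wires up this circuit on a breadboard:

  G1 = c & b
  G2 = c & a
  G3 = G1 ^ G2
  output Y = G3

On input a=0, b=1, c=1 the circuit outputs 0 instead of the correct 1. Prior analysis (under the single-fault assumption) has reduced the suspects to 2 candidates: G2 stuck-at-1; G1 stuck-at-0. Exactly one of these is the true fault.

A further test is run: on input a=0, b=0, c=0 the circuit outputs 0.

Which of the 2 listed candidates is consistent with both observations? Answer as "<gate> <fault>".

G1 stuck-at-0

Evaluate each candidate on input a=0, b=0, c=0:
  G2 stuck-at-1: G1=0, G2=1 [stuck-at-1], G3=1 → 1 — eliminated
  G1 stuck-at-0: G1=0 [stuck-at-0], G2=0, G3=0 → 0 — matches
Only G1 stuck-at-0 reproduces the observed 0.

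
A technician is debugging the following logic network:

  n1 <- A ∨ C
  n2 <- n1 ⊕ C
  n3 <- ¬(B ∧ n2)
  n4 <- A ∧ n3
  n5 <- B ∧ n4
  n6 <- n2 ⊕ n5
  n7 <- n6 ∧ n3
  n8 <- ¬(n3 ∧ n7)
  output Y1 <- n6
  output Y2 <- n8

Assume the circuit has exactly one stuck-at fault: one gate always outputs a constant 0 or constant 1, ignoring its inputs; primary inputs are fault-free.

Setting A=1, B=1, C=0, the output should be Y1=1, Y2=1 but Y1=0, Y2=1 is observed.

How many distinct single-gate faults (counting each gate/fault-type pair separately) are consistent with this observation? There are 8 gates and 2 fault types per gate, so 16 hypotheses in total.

Fault-free: n1=1, n2=1, n3=0, n4=0, n5=0, n6=1, n7=0, n8=1 → Y1=1, Y2=1. Observed Y1=0, Y2=1.
  n1: none of the 2 fault types match ✗
  n2: none of the 2 fault types match ✗
  n3: stuck-at-1 ✓; others ✗
  n4: stuck-at-1 ✓; others ✗
  n5: stuck-at-1 ✓; others ✗
  n6: stuck-at-0 ✓; others ✗
  n7: none of the 2 fault types match ✗
  n8: none of the 2 fault types match ✗
Consistent faults: {n3 stuck-at-1, n4 stuck-at-1, n5 stuck-at-1, n6 stuck-at-0} — 4 in all.

4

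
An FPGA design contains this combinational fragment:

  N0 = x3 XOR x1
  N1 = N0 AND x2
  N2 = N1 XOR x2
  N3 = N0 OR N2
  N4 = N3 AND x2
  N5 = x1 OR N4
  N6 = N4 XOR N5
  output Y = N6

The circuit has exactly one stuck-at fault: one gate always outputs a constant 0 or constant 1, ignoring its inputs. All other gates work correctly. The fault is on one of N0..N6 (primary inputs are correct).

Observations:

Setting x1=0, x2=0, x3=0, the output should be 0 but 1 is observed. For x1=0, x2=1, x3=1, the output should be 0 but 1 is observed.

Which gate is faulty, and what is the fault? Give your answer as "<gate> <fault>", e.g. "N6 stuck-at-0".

Fault-free values for test 1 (x1=0, x2=0, x3=0): N0=0, N1=0, N2=0, N3=0, N4=0, N5=0, N6=0, giving Y=0. Observed 1.
Test 1: faults giving observed 1 are {N5 stuck-at-1, N6 stuck-at-1}.
Test 2 (x1=0, x2=1, x3=1): fault-free N0=1, N1=1, N2=0, N3=1, N4=1, N5=1, N6=0 → 0; observed 1. Eliminates N5 stuck-at-1.
Only N6 stuck-at-1 is consistent with every test.

N6 stuck-at-1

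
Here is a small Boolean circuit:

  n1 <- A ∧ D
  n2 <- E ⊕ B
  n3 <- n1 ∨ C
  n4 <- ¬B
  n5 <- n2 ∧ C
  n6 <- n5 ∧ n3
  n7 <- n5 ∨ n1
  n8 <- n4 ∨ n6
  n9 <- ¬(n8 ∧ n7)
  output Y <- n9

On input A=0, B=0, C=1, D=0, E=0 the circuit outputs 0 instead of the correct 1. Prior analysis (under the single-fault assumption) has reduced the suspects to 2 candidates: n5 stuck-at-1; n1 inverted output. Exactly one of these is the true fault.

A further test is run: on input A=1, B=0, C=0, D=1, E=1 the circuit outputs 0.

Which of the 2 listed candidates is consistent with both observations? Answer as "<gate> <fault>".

Evaluate each candidate on input A=1, B=0, C=0, D=1, E=1:
  n5 stuck-at-1: n1=1, n2=1, n3=1, n4=1, n5=1 [stuck-at-1], n6=1, n7=1, n8=1, n9=0 → 0 — matches
  n1 inverted output: n1=0 [inverted output], n2=1, n3=0, n4=1, n5=0, n6=0, n7=0, n8=1, n9=1 → 1 — eliminated
Only n5 stuck-at-1 reproduces the observed 0.

n5 stuck-at-1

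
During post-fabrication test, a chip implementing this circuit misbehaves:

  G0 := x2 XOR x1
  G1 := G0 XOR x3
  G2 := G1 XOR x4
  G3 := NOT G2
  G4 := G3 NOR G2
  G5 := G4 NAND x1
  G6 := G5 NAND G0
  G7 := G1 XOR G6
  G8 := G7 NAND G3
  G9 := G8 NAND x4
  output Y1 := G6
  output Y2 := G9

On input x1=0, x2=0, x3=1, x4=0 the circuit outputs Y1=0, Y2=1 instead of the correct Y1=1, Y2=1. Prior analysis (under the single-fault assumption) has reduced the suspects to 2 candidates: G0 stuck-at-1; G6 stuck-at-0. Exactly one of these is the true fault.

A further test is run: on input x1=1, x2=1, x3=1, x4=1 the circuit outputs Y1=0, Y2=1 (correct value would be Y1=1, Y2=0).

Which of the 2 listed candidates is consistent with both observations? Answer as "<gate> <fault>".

Evaluate each candidate on input x1=1, x2=1, x3=1, x4=1:
  G0 stuck-at-1: G0=1 [stuck-at-1], G1=0, G2=1, G3=0, G4=0, G5=1, G6=0, G7=0, G8=1, G9=0 → Y1=0, Y2=0 — eliminated
  G6 stuck-at-0: G0=0, G1=1, G2=0, G3=1, G4=0, G5=1, G6=0 [stuck-at-0], G7=1, G8=0, G9=1 → Y1=0, Y2=1 — matches
Only G6 stuck-at-0 reproduces the observed Y1=0, Y2=1.

G6 stuck-at-0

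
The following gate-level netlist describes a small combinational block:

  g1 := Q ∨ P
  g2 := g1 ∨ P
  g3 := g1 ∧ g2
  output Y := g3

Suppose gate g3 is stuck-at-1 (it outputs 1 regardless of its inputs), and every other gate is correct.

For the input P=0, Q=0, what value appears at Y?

1

Propagate with g3 forced: g1=0, g2=0, g3=1 [stuck-at-1].
So Y = 1. (Without the fault it would be 0.)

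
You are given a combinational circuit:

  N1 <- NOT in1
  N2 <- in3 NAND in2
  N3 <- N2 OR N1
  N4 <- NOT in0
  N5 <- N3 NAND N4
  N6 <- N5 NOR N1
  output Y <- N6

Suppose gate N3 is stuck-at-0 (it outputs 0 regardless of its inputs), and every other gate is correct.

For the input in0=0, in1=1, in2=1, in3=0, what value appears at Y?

0

Propagate with N3 forced: N1=0, N2=1, N3=0 [stuck-at-0], N4=1, N5=1, N6=0.
So Y = 0. (Without the fault it would be 1.)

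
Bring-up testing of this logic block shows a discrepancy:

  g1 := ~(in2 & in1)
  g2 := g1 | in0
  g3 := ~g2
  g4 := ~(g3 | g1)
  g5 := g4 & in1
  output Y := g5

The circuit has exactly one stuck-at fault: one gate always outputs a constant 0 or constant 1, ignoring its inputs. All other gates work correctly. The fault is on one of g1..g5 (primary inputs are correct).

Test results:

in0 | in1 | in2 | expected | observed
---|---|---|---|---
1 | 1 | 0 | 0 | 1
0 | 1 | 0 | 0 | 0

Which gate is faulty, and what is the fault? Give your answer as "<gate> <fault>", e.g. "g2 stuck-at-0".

Fault-free values for test 1 (in0=1, in1=1, in2=0): g1=1, g2=1, g3=0, g4=0, g5=0, giving Y=0. Observed 1.
Test 1: faults giving observed 1 are {g1 stuck-at-0, g4 stuck-at-1, g5 stuck-at-1}.
Test 2 (in0=0, in1=1, in2=0): fault-free g1=1, g2=1, g3=0, g4=0, g5=0 → 0; observed 0. Eliminates g4 stuck-at-1, g5 stuck-at-1.
Only g1 stuck-at-0 is consistent with every test.

g1 stuck-at-0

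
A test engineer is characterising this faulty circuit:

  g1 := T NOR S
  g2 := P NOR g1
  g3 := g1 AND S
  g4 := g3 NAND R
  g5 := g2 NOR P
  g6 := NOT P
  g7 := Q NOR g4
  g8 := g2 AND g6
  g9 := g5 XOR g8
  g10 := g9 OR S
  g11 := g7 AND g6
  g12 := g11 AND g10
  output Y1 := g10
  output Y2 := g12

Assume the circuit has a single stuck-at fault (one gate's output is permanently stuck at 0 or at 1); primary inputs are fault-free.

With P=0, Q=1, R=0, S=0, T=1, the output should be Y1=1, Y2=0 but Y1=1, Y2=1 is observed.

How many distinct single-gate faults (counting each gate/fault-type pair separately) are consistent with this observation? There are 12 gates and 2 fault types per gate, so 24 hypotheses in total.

3

Fault-free: g1=0, g2=1, g3=0, g4=1, g5=0, g6=1, g7=0, g8=1, g9=1, g10=1, g11=0, g12=0 → Y1=1, Y2=0. Observed Y1=1, Y2=1.
  g1: none of the 2 fault types match ✗
  g2: none of the 2 fault types match ✗
  g3: none of the 2 fault types match ✗
  g4: none of the 2 fault types match ✗
  g5: none of the 2 fault types match ✗
  g6: none of the 2 fault types match ✗
  g7: stuck-at-1 ✓; others ✗
  g8: none of the 2 fault types match ✗
  g9: none of the 2 fault types match ✗
  g10: none of the 2 fault types match ✗
  g11: stuck-at-1 ✓; others ✗
  g12: stuck-at-1 ✓; others ✗
Consistent faults: {g7 stuck-at-1, g11 stuck-at-1, g12 stuck-at-1} — 3 in all.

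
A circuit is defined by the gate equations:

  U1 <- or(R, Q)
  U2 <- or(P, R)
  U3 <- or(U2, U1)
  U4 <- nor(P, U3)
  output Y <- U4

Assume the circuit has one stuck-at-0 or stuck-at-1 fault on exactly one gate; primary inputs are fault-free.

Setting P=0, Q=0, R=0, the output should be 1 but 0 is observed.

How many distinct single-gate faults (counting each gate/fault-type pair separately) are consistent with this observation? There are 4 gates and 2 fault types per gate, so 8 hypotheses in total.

Fault-free: U1=0, U2=0, U3=0, U4=1 → 1. Observed 0.
  U1 stuck-at-0: output 1 ✗
  U1 stuck-at-1: output 0 ✓
  U2 stuck-at-0: output 1 ✗
  U2 stuck-at-1: output 0 ✓
  U3 stuck-at-0: output 1 ✗
  U3 stuck-at-1: output 0 ✓
  U4 stuck-at-0: output 0 ✓
  U4 stuck-at-1: output 1 ✗
Consistent faults: {U1 stuck-at-1, U2 stuck-at-1, U3 stuck-at-1, U4 stuck-at-0} — 4 in all.

4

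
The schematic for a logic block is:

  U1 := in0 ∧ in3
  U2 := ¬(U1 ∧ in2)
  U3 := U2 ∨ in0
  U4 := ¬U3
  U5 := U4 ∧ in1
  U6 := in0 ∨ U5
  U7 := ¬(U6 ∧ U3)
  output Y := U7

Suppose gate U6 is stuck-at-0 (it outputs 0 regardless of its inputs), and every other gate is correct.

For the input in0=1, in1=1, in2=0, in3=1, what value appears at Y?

1

Propagate with U6 forced: U1=1, U2=1, U3=1, U4=0, U5=0, U6=0 [stuck-at-0], U7=1.
So Y = 1. (Without the fault it would be 0.)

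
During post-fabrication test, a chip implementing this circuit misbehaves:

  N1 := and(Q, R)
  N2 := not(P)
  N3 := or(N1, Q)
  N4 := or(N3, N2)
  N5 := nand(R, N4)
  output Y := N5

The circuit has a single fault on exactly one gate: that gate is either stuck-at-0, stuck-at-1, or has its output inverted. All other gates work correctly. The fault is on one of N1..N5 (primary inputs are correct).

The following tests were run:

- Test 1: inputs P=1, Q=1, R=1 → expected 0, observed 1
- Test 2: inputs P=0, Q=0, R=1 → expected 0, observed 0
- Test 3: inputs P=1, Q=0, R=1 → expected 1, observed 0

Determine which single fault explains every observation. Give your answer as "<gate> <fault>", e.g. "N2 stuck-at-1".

Fault-free values for test 1 (P=1, Q=1, R=1): N1=1, N2=0, N3=1, N4=1, N5=0, giving Y=0. Observed 1.
Test 1: faults giving observed 1 are {N3 stuck-at-0, N3 inverted output, N4 stuck-at-0, N4 inverted output, N5 stuck-at-1, N5 inverted output}.
Test 2 (P=0, Q=0, R=1): fault-free N1=0, N2=1, N3=0, N4=1, N5=0 → 0; observed 0. Eliminates N4 stuck-at-0, N4 inverted output, N5 stuck-at-1, N5 inverted output.
Test 3 (P=1, Q=0, R=1): fault-free N1=0, N2=0, N3=0, N4=0, N5=1 → 1; observed 0. Eliminates N3 stuck-at-0.
Only N3 inverted output is consistent with every test.

N3 inverted output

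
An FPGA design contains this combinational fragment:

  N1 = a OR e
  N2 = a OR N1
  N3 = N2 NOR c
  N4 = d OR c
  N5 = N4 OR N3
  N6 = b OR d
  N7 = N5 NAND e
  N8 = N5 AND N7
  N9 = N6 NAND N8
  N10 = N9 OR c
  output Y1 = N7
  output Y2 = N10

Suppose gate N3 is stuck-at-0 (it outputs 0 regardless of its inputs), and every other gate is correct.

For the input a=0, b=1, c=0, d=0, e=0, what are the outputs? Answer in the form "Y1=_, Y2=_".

Y1=1, Y2=1

Propagate with N3 forced: N1=0, N2=0, N3=0 [stuck-at-0], N4=0, N5=0, N6=1, N7=1, N8=0, N9=1, N10=1.
So the outputs are Y1=1, Y2=1. (Without the fault they would be Y1=1, Y2=0.)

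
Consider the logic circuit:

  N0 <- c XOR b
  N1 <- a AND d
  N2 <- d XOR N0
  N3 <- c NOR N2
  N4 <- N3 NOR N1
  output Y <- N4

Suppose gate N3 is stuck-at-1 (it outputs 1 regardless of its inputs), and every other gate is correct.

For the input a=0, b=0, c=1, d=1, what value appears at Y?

0

Propagate with N3 forced: N0=1, N1=0, N2=0, N3=1 [stuck-at-1], N4=0.
So Y = 0. (Without the fault it would be 1.)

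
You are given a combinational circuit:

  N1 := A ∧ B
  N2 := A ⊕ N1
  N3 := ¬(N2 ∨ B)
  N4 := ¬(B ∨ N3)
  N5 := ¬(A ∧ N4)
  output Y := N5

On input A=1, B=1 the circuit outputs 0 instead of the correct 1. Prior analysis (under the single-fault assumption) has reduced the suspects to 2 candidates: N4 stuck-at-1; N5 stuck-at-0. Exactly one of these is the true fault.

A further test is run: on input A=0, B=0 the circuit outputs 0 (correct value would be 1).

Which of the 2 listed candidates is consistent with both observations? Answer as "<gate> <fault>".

Evaluate each candidate on input A=0, B=0:
  N4 stuck-at-1: N1=0, N2=0, N3=1, N4=1 [stuck-at-1], N5=1 → 1 — eliminated
  N5 stuck-at-0: N1=0, N2=0, N3=1, N4=0, N5=0 [stuck-at-0] → 0 — matches
Only N5 stuck-at-0 reproduces the observed 0.

N5 stuck-at-0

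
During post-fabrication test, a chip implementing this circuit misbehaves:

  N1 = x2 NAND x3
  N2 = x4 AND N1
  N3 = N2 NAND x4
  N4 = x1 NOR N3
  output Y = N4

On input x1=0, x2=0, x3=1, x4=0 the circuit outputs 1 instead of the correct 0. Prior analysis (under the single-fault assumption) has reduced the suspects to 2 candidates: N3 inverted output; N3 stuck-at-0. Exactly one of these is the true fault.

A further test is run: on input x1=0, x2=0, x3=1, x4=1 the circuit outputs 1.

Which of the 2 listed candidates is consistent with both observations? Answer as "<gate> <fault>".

N3 stuck-at-0

Evaluate each candidate on input x1=0, x2=0, x3=1, x4=1:
  N3 inverted output: N1=1, N2=1, N3=1 [inverted output], N4=0 → 0 — eliminated
  N3 stuck-at-0: N1=1, N2=1, N3=0 [stuck-at-0], N4=1 → 1 — matches
Only N3 stuck-at-0 reproduces the observed 1.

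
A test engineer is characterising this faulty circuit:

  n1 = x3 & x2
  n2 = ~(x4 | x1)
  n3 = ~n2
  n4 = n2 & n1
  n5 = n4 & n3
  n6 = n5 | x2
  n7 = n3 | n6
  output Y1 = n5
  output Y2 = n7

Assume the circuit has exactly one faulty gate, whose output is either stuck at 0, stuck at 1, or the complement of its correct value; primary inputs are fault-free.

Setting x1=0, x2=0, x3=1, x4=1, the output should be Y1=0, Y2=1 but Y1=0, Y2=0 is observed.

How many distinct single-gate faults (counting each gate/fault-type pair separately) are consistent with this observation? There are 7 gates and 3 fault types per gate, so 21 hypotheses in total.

Fault-free: n1=0, n2=0, n3=1, n4=0, n5=0, n6=0, n7=1 → Y1=0, Y2=1. Observed Y1=0, Y2=0.
  n1: none of the 3 fault types match ✗
  n2: stuck-at-1, inverted output ✓; others ✗
  n3: stuck-at-0, inverted output ✓; others ✗
  n4: none of the 3 fault types match ✗
  n5: none of the 3 fault types match ✗
  n6: none of the 3 fault types match ✗
  n7: stuck-at-0, inverted output ✓; others ✗
Consistent faults: {n2 stuck-at-1, n2 inverted output, n3 stuck-at-0, n3 inverted output, n7 stuck-at-0, n7 inverted output} — 6 in all.

6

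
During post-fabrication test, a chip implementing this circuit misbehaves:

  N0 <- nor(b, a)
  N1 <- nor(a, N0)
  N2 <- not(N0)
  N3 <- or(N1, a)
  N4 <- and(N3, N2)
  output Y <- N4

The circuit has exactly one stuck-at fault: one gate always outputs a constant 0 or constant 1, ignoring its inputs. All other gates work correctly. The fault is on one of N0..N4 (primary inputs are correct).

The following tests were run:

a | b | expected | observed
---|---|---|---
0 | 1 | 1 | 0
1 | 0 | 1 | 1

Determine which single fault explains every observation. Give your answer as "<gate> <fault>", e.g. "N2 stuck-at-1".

Fault-free values for test 1 (a=0, b=1): N0=0, N1=1, N2=1, N3=1, N4=1, giving Y=1. Observed 0.
Test 1: faults giving observed 0 are {N0 stuck-at-1, N1 stuck-at-0, N2 stuck-at-0, N3 stuck-at-0, N4 stuck-at-0}.
Test 2 (a=1, b=0): fault-free N0=0, N1=0, N2=1, N3=1, N4=1 → 1; observed 1. Eliminates N0 stuck-at-1, N2 stuck-at-0, N3 stuck-at-0, N4 stuck-at-0.
Only N1 stuck-at-0 is consistent with every test.

N1 stuck-at-0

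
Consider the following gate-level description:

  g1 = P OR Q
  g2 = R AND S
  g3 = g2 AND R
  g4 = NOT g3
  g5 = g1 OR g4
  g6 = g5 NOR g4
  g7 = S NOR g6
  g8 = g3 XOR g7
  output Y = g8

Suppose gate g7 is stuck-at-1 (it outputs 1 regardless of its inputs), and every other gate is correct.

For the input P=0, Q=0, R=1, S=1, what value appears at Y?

Propagate with g7 forced: g1=0, g2=1, g3=1, g4=0, g5=0, g6=1, g7=1 [stuck-at-1], g8=0.
So Y = 0. (Without the fault it would be 1.)

0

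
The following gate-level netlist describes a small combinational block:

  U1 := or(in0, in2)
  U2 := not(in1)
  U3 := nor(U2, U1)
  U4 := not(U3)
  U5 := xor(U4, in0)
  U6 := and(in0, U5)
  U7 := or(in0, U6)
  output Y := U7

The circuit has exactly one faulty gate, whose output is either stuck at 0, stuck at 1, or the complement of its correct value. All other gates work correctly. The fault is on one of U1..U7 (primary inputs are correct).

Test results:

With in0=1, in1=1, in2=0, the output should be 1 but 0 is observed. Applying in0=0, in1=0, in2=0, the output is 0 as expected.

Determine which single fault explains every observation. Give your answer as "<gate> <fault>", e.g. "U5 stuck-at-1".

U7 stuck-at-0

Fault-free values for test 1 (in0=1, in1=1, in2=0): U1=1, U2=0, U3=0, U4=1, U5=0, U6=0, U7=1, giving Y=1. Observed 0.
Test 1: faults giving observed 0 are {U7 stuck-at-0, U7 inverted output}.
Test 2 (in0=0, in1=0, in2=0): fault-free U1=0, U2=1, U3=0, U4=1, U5=1, U6=0, U7=0 → 0; observed 0. Eliminates U7 inverted output.
Only U7 stuck-at-0 is consistent with every test.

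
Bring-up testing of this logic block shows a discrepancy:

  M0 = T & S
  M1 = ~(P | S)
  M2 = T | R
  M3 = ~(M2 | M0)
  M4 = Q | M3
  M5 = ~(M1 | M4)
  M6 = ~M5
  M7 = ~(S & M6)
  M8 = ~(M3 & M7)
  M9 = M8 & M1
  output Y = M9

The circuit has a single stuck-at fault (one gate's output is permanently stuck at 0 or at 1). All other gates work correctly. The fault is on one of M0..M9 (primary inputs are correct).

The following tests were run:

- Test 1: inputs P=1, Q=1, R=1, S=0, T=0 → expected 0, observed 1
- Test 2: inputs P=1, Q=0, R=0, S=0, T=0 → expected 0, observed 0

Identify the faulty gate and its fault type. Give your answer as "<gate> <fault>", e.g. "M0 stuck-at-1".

M1 stuck-at-1

Fault-free values for test 1 (P=1, Q=1, R=1, S=0, T=0): M0=0, M1=0, M2=1, M3=0, M4=1, M5=0, M6=1, M7=1, M8=1, M9=0, giving Y=0. Observed 1.
Test 1: faults giving observed 1 are {M1 stuck-at-1, M9 stuck-at-1}.
Test 2 (P=1, Q=0, R=0, S=0, T=0): fault-free M0=0, M1=0, M2=0, M3=1, M4=1, M5=0, M6=1, M7=1, M8=0, M9=0 → 0; observed 0. Eliminates M9 stuck-at-1.
Only M1 stuck-at-1 is consistent with every test.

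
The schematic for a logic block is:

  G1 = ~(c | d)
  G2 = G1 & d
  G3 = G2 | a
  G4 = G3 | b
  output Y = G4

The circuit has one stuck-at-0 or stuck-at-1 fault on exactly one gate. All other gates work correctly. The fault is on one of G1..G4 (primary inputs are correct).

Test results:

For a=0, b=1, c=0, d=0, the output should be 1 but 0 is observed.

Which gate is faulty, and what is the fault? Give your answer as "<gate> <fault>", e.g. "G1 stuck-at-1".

G4 stuck-at-0

Fault-free values for test 1 (a=0, b=1, c=0, d=0): G1=1, G2=0, G3=0, G4=1, giving Y=1. Observed 0.
Test 1: faults giving observed 0 are {G4 stuck-at-0}.
Only G4 stuck-at-0 is consistent with every test.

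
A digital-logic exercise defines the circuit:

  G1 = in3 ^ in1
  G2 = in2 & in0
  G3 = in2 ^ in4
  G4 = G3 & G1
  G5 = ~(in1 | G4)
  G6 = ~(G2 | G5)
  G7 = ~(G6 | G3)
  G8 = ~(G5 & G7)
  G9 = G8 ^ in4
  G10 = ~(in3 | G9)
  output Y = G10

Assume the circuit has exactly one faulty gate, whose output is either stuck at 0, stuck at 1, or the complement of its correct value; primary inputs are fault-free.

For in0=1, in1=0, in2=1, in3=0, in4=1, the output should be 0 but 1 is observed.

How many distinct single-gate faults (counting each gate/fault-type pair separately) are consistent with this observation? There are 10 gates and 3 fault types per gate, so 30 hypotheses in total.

16

Fault-free: G1=0, G2=1, G3=0, G4=0, G5=1, G6=0, G7=1, G8=0, G9=1, G10=0 → 0. Observed 1.
  G1: none of the 3 fault types match ✗
  G2: none of the 3 fault types match ✗
  G3: stuck-at-1, inverted output ✓; others ✗
  G4: stuck-at-1, inverted output ✓; others ✗
  G5: stuck-at-0, inverted output ✓; others ✗
  G6: stuck-at-1, inverted output ✓; others ✗
  G7: stuck-at-0, inverted output ✓; others ✗
  G8: stuck-at-1, inverted output ✓; others ✗
  G9: stuck-at-0, inverted output ✓; others ✗
  G10: stuck-at-1, inverted output ✓; others ✗
Consistent faults: {G3 stuck-at-1, G3 inverted output, G4 stuck-at-1, G4 inverted output, G5 stuck-at-0, G5 inverted output, G6 stuck-at-1, G6 inverted output, G7 stuck-at-0, G7 inverted output, G8 stuck-at-1, G8 inverted output, G9 stuck-at-0, G9 inverted output, G10 stuck-at-1, G10 inverted output} — 16 in all.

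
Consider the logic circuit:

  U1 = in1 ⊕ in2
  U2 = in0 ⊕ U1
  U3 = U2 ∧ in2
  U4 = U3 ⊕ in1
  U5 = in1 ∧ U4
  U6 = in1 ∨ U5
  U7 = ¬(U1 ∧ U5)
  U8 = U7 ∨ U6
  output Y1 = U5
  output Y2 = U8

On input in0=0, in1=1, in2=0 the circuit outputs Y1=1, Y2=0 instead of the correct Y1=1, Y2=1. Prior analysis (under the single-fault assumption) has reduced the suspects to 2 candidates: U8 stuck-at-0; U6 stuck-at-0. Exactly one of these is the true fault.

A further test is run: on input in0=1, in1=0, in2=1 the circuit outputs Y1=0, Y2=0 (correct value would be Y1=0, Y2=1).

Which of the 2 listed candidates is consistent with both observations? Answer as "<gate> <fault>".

U8 stuck-at-0

Evaluate each candidate on input in0=1, in1=0, in2=1:
  U8 stuck-at-0: U1=1, U2=0, U3=0, U4=0, U5=0, U6=0, U7=1, U8=0 [stuck-at-0] → Y1=0, Y2=0 — matches
  U6 stuck-at-0: U1=1, U2=0, U3=0, U4=0, U5=0, U6=0 [stuck-at-0], U7=1, U8=1 → Y1=0, Y2=1 — eliminated
Only U8 stuck-at-0 reproduces the observed Y1=0, Y2=0.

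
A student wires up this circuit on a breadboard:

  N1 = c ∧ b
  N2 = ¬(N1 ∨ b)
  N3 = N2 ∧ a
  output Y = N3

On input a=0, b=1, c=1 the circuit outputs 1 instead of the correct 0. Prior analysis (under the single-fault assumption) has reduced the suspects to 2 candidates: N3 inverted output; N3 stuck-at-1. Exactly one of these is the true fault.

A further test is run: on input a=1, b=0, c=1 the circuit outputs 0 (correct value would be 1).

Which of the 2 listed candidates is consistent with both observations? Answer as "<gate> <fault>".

Evaluate each candidate on input a=1, b=0, c=1:
  N3 inverted output: N1=0, N2=1, N3=0 [inverted output] → 0 — matches
  N3 stuck-at-1: N1=0, N2=1, N3=1 [stuck-at-1] → 1 — eliminated
Only N3 inverted output reproduces the observed 0.

N3 inverted output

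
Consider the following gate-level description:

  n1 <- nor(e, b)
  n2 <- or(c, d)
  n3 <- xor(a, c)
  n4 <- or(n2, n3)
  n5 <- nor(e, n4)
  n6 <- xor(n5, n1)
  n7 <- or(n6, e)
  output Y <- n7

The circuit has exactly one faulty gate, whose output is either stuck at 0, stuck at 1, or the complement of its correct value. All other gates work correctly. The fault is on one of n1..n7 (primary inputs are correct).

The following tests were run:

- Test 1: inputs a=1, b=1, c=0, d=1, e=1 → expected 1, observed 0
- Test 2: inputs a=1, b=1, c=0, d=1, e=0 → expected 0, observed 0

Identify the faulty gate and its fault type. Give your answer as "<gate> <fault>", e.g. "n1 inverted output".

Fault-free values for test 1 (a=1, b=1, c=0, d=1, e=1): n1=0, n2=1, n3=1, n4=1, n5=0, n6=0, n7=1, giving Y=1. Observed 0.
Test 1: faults giving observed 0 are {n7 stuck-at-0, n7 inverted output}.
Test 2 (a=1, b=1, c=0, d=1, e=0): fault-free n1=0, n2=1, n3=1, n4=1, n5=0, n6=0, n7=0 → 0; observed 0. Eliminates n7 inverted output.
Only n7 stuck-at-0 is consistent with every test.

n7 stuck-at-0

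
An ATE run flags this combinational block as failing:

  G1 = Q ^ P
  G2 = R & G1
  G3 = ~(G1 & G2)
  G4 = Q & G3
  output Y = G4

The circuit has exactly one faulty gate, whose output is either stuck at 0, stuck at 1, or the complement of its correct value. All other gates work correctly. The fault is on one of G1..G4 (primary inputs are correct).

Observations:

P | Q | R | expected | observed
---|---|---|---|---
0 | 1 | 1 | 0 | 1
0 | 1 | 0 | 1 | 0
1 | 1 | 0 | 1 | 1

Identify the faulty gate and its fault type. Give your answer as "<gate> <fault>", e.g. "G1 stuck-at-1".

Fault-free values for test 1 (P=0, Q=1, R=1): G1=1, G2=1, G3=0, G4=0, giving Y=0. Observed 1.
Test 1: faults giving observed 1 are {G1 stuck-at-0, G1 inverted output, G2 stuck-at-0, G2 inverted output, G3 stuck-at-1, G3 inverted output, G4 stuck-at-1, G4 inverted output}.
Test 2 (P=0, Q=1, R=0): fault-free G1=1, G2=0, G3=1, G4=1 → 1; observed 0. Eliminates G1 stuck-at-0, G1 inverted output, G2 stuck-at-0, G3 stuck-at-1, G4 stuck-at-1.
Test 3 (P=1, Q=1, R=0): fault-free G1=0, G2=0, G3=1, G4=1 → 1; observed 1. Eliminates G3 inverted output, G4 inverted output.
Only G2 inverted output is consistent with every test.

G2 inverted output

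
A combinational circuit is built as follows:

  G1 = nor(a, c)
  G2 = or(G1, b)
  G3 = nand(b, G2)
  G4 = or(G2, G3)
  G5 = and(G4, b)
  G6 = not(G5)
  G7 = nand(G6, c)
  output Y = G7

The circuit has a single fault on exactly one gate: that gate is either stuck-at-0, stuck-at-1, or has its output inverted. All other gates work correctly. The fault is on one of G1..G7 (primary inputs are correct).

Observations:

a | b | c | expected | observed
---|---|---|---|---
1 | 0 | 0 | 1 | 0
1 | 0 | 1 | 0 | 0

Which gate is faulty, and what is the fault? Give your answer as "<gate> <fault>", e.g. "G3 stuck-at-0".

Fault-free values for test 1 (a=1, b=0, c=0): G1=0, G2=0, G3=1, G4=1, G5=0, G6=1, G7=1, giving Y=1. Observed 0.
Test 1: faults giving observed 0 are {G7 stuck-at-0, G7 inverted output}.
Test 2 (a=1, b=0, c=1): fault-free G1=0, G2=0, G3=1, G4=1, G5=0, G6=1, G7=0 → 0; observed 0. Eliminates G7 inverted output.
Only G7 stuck-at-0 is consistent with every test.

G7 stuck-at-0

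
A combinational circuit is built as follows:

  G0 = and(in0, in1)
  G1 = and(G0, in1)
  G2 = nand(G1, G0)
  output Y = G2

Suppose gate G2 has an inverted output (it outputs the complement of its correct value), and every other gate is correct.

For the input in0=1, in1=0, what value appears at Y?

0

Propagate with G2 forced: G0=0, G1=0, G2=0 [inverted output].
So Y = 0. (Without the fault it would be 1.)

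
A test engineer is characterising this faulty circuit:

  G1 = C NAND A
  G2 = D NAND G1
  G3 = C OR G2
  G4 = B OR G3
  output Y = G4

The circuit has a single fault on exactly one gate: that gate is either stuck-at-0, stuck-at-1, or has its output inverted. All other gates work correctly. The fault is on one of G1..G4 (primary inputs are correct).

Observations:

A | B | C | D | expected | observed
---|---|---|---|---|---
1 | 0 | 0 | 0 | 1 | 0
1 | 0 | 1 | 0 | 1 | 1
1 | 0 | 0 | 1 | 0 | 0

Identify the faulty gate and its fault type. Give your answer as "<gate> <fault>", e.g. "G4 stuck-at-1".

G2 stuck-at-0

Fault-free values for test 1 (A=1, B=0, C=0, D=0): G1=1, G2=1, G3=1, G4=1, giving Y=1. Observed 0.
Test 1: faults giving observed 0 are {G2 stuck-at-0, G2 inverted output, G3 stuck-at-0, G3 inverted output, G4 stuck-at-0, G4 inverted output}.
Test 2 (A=1, B=0, C=1, D=0): fault-free G1=0, G2=1, G3=1, G4=1 → 1; observed 1. Eliminates G3 stuck-at-0, G3 inverted output, G4 stuck-at-0, G4 inverted output.
Test 3 (A=1, B=0, C=0, D=1): fault-free G1=1, G2=0, G3=0, G4=0 → 0; observed 0. Eliminates G2 inverted output.
Only G2 stuck-at-0 is consistent with every test.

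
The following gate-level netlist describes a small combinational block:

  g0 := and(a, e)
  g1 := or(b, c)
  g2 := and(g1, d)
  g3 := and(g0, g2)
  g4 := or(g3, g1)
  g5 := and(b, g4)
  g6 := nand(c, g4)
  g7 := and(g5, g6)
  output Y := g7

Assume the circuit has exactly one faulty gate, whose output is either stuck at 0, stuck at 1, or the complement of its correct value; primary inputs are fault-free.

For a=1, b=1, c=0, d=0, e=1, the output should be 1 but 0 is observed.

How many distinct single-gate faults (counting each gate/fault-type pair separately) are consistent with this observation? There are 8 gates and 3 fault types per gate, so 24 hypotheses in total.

10

Fault-free: g0=1, g1=1, g2=0, g3=0, g4=1, g5=1, g6=1, g7=1 → 1. Observed 0.
  g0: none of the 3 fault types match ✗
  g1: stuck-at-0, inverted output ✓; others ✗
  g2: none of the 3 fault types match ✗
  g3: none of the 3 fault types match ✗
  g4: stuck-at-0, inverted output ✓; others ✗
  g5: stuck-at-0, inverted output ✓; others ✗
  g6: stuck-at-0, inverted output ✓; others ✗
  g7: stuck-at-0, inverted output ✓; others ✗
Consistent faults: {g1 stuck-at-0, g1 inverted output, g4 stuck-at-0, g4 inverted output, g5 stuck-at-0, g5 inverted output, g6 stuck-at-0, g6 inverted output, g7 stuck-at-0, g7 inverted output} — 10 in all.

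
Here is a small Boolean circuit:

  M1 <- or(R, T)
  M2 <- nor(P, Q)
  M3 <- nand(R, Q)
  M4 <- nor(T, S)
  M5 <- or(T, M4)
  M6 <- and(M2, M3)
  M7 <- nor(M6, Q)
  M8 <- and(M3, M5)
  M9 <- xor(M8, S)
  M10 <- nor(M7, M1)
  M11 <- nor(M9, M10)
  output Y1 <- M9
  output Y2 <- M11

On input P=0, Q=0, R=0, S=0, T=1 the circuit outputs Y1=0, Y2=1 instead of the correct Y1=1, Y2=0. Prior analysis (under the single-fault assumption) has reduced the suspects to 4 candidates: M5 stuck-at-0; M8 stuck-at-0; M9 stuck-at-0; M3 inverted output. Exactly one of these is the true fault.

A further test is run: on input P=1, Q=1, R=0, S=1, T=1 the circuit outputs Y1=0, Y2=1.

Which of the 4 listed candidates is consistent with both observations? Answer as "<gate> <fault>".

M9 stuck-at-0

Evaluate each candidate on input P=1, Q=1, R=0, S=1, T=1:
  M5 stuck-at-0: M1=1, M2=0, M3=1, M4=0, M5=0 [stuck-at-0], M6=0, M7=0, M8=0, M9=1, M10=0, M11=0 → Y1=1, Y2=0 — eliminated
  M8 stuck-at-0: M1=1, M2=0, M3=1, M4=0, M5=1, M6=0, M7=0, M8=0 [stuck-at-0], M9=1, M10=0, M11=0 → Y1=1, Y2=0 — eliminated
  M9 stuck-at-0: M1=1, M2=0, M3=1, M4=0, M5=1, M6=0, M7=0, M8=1, M9=0 [stuck-at-0], M10=0, M11=1 → Y1=0, Y2=1 — matches
  M3 inverted output: M1=1, M2=0, M3=0 [inverted output], M4=0, M5=1, M6=0, M7=0, M8=0, M9=1, M10=0, M11=0 → Y1=1, Y2=0 — eliminated
Only M9 stuck-at-0 reproduces the observed Y1=0, Y2=1.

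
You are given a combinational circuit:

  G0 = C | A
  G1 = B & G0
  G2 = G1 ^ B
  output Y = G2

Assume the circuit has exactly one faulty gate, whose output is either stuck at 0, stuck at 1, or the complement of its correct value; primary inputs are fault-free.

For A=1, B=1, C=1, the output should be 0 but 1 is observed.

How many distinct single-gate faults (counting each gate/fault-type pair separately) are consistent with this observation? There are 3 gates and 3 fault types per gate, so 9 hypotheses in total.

6

Fault-free: G0=1, G1=1, G2=0 → 0. Observed 1.
  G0 stuck-at-0: output 1 ✓
  G0 stuck-at-1: output 0 ✗
  G0 inverted output: output 1 ✓
  G1 stuck-at-0: output 1 ✓
  G1 stuck-at-1: output 0 ✗
  G1 inverted output: output 1 ✓
  G2 stuck-at-0: output 0 ✗
  G2 stuck-at-1: output 1 ✓
  G2 inverted output: output 1 ✓
Consistent faults: {G0 stuck-at-0, G0 inverted output, G1 stuck-at-0, G1 inverted output, G2 stuck-at-1, G2 inverted output} — 6 in all.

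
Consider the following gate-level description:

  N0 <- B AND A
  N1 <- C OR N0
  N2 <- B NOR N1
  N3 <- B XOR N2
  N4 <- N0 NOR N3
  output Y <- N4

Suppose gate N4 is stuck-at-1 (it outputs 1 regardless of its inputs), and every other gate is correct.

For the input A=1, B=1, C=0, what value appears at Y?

1

Propagate with N4 forced: N0=1, N1=1, N2=0, N3=1, N4=1 [stuck-at-1].
So Y = 1. (Without the fault it would be 0.)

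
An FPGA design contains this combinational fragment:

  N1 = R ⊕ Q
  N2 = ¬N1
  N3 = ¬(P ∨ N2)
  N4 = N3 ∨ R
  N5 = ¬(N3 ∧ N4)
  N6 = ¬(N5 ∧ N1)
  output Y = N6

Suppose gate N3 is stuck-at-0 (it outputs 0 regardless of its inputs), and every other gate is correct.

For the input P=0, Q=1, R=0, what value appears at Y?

0

Propagate with N3 forced: N1=1, N2=0, N3=0 [stuck-at-0], N4=0, N5=1, N6=0.
So Y = 0. (Without the fault it would be 1.)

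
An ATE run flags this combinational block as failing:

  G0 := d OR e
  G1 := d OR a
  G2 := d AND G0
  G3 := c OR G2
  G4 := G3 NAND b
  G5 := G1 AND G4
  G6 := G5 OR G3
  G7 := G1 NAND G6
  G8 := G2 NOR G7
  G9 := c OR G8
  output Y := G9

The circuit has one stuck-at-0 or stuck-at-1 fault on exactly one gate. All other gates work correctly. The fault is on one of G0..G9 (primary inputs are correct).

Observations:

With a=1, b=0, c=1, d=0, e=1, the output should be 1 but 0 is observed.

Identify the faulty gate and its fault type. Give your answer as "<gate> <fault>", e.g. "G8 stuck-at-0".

Fault-free values for test 1 (a=1, b=0, c=1, d=0, e=1): G0=1, G1=1, G2=0, G3=1, G4=1, G5=1, G6=1, G7=0, G8=1, G9=1, giving Y=1. Observed 0.
Test 1: faults giving observed 0 are {G9 stuck-at-0}.
Only G9 stuck-at-0 is consistent with every test.

G9 stuck-at-0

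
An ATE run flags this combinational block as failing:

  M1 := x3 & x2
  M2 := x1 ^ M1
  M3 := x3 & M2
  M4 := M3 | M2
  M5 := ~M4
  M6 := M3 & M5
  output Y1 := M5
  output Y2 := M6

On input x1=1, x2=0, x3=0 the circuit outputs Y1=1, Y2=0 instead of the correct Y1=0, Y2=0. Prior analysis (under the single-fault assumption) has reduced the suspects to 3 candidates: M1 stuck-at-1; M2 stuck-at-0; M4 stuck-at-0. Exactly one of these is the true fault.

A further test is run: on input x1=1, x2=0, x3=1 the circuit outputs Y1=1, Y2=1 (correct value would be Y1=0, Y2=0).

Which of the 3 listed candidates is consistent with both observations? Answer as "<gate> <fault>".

Evaluate each candidate on input x1=1, x2=0, x3=1:
  M1 stuck-at-1: M1=1 [stuck-at-1], M2=0, M3=0, M4=0, M5=1, M6=0 → Y1=1, Y2=0 — eliminated
  M2 stuck-at-0: M1=0, M2=0 [stuck-at-0], M3=0, M4=0, M5=1, M6=0 → Y1=1, Y2=0 — eliminated
  M4 stuck-at-0: M1=0, M2=1, M3=1, M4=0 [stuck-at-0], M5=1, M6=1 → Y1=1, Y2=1 — matches
Only M4 stuck-at-0 reproduces the observed Y1=1, Y2=1.

M4 stuck-at-0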